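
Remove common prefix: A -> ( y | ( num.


Common prefix: '('
Factored: A -> ( A', A' -> y | num


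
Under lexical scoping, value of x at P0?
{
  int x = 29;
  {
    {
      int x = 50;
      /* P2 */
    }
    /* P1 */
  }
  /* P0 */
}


x declared in the same block as P0
x = 29


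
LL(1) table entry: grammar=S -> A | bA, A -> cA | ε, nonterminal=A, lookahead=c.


For [A, c]: 'c' ∈ FIRST(cA)
Entry: A -> cA


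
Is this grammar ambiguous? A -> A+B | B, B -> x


precedence layered via separate nonterminal B: deterministic
Unambiguous


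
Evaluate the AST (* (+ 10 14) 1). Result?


Evaluate inner: (+ 10 14) = 24
Evaluate root: (* 24 1) = 24
Result: 24


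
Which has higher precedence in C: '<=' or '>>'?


'>>' is shift (level 8); '<=' is relational (level 7)
Higher level binds tighter
'>>' has higher precedence than '<='


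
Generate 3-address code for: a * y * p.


Break into single-operator statements:
t1 = a * y
t2 = t1 * p


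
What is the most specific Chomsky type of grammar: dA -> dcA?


LHS has context (more than one symbol) and |LHS| ≤ |RHS|
Classification: Type 1 (Context-Sensitive)


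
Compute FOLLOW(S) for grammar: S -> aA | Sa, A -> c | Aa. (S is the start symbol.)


$ ∈ FOLLOW(S). For each A -> αBβ: add FIRST(β)\{ε} to FOLLOW(B); if β nullable, add FOLLOW(A).
FOLLOW(S) = {$, a}


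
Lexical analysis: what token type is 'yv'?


Pattern: letter/underscore followed by alphanumerics, not a keyword
Type: IDENTIFIER


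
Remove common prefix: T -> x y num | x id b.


Common prefix: 'x'
Factored: T -> x T', T' -> y num | id b


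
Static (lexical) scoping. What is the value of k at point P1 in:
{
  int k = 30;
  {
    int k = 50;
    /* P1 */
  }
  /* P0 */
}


k declared in the same block as P1
k = 50


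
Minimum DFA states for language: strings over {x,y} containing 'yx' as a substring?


KMP-style automaton: 2 progress states + 1 absorbing accept = 3
Minimal DFA: 3 states


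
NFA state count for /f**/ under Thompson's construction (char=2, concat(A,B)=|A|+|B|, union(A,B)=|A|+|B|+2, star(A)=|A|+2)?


Syntax tree has 1 char leaf(s), 0 union(s), 2 star(s)
chars contribute 1×2 = 2; each union adds +2; each star adds +2
Total: 2 + 0 + 4 = 6 states


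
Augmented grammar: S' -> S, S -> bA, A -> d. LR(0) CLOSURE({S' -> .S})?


Start: S' -> .S
For each item with dot before a nonterminal B, add B -> .γ for every B-production
Closure: [S' -> .S, S -> .bA]


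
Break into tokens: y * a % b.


Scan left to right, longest-match per lexeme
Tokens: ID(y), OP(*), ID(a), OP(%), ID(b)


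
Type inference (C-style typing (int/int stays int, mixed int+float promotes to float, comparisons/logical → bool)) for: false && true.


Operand types: bool && bool
Rule: logical operators take bool operands and yield bool
Result type: bool


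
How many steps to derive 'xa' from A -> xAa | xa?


Derivation: A => xa
Steps: 1


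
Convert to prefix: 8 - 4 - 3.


left-to-right (same/higher precedence on left): tree is (- (- 8 4) 3)
Prefix: - - 8 4 3


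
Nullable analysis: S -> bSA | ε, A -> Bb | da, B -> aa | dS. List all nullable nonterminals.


A nonterminal is nullable iff some alternative derives ε (directly, or every symbol in it is nullable)
Nullable: {S}


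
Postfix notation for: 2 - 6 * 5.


* has higher precedence, evaluate 6*5 first
Postfix: 2 6 5 * -


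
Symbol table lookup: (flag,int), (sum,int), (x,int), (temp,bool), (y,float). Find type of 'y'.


Lookup 'y' → type float


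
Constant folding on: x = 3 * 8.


3 * 8 = 24 at compile time
Optimized: x = 24


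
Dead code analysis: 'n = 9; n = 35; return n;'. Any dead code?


first assignment to n is overwritten before any read
Dead: 'n = 9'


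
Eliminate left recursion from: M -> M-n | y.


Left-recursive alternatives: M-n; non-recursive: y
Introduce M': M -> yM', M' -> -nM' | ε


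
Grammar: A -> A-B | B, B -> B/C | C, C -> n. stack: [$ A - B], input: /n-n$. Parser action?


'/' can extend B; shift to build B -> B/C
Action: shift


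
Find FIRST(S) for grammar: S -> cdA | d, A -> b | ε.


Per alternative of S: FIRST(cdA) = {c}; FIRST(d) = {d}
FIRST(S) = {c, d}


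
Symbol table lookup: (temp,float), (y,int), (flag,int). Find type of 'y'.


Lookup 'y' → type int


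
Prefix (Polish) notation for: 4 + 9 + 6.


left-to-right (same/higher precedence on left): tree is (+ (+ 4 9) 6)
Prefix: + + 4 9 6


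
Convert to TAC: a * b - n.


Break into single-operator statements:
t1 = a * b
t2 = t1 - n


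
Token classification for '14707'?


Pattern: digits only
Type: INTEGER_LITERAL


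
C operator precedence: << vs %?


'%' is multiplicative (level 10); '<<' is shift (level 8)
Higher level binds tighter
'%' has higher precedence than '<<'


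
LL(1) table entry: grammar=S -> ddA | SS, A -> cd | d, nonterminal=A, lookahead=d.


For [A, d]: 'd' ∈ FIRST(d)
Entry: A -> d


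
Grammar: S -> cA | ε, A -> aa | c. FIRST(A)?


Per alternative of A: FIRST(aa) = {a}; FIRST(c) = {c}
FIRST(A) = {a, c}


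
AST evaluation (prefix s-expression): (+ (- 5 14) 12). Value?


Evaluate inner: (- 5 14) = -9
Evaluate root: (+ -9 12) = 3
Result: 3


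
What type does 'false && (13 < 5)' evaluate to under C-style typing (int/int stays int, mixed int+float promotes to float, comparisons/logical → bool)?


Operand types: bool && bool
Rule: logical operators take bool operands and yield bool
Result type: bool


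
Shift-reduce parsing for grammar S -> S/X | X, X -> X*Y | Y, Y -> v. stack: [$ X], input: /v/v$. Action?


lookahead ∉ {*} so X won't extend; reduce S -> X
Action: reduce (S -> X)


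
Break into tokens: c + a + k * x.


Scan left to right, longest-match per lexeme
Tokens: ID(c), OP(+), ID(a), OP(+), ID(k), OP(*), ID(x)


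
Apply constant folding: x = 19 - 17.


19 - 17 = 2 at compile time
Optimized: x = 2


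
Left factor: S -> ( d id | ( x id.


Common prefix: '('
Factored: S -> ( S', S' -> d id | x id


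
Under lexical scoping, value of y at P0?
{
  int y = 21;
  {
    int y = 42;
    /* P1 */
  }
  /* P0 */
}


y declared in the same block as P0
y = 21


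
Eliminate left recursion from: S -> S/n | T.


Left-recursive alternatives: S/n; non-recursive: T
Introduce S': S -> TS', S' -> /nS' | ε


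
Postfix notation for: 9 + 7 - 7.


Left to right (same or higher precedence on left)
Postfix: 9 7 + 7 -


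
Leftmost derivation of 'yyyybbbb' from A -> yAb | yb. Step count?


Derivation: A => yAb => yyAbb => yyyAbbb => yyyybbbb
Steps: 4


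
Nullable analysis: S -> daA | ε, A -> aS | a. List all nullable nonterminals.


A nonterminal is nullable iff some alternative derives ε (directly, or every symbol in it is nullable)
Nullable: {S}


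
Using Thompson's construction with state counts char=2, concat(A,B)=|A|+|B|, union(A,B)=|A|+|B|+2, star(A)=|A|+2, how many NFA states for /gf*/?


Syntax tree has 2 char leaf(s), 0 union(s), 1 star(s)
chars contribute 2×2 = 4; each union adds +2; each star adds +2
Total: 4 + 0 + 2 = 6 states


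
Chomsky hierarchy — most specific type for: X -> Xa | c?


Left-linear: every RHS is a terminal or one nonterminal followed by a terminal
Classification: Type 3 (Regular)


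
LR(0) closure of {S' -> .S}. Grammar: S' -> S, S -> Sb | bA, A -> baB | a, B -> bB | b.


Start: S' -> .S
For each item with dot before a nonterminal B, add B -> .γ for every B-production
Closure: [S' -> .S, S -> .Sb, S -> .bA]


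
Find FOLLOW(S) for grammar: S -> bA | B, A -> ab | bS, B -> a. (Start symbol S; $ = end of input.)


$ ∈ FOLLOW(S). For each A -> αBβ: add FIRST(β)\{ε} to FOLLOW(B); if β nullable, add FOLLOW(A).
FOLLOW(S) = {$}


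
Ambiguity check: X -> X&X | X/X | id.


'id&id/id' has two parse trees (no precedence encoded between & and /)
Ambiguous


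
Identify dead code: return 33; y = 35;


statement follows a return and is unreachable
Dead: 'y = 35'


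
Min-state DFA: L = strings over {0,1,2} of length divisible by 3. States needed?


Track length mod 3: states 0..2, accept at 0
Minimal DFA: 3 states


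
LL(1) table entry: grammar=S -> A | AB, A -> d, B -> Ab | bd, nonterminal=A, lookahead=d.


For [A, d]: 'd' ∈ FIRST(d)
Entry: A -> d


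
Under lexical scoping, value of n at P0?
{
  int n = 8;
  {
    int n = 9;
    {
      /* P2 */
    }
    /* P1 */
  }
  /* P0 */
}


n declared in the same block as P0
n = 8


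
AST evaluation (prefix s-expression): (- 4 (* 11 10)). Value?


Evaluate inner: (* 11 10) = 110
Evaluate root: (- 4 110) = -106
Result: -106


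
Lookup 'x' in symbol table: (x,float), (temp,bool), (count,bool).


Lookup 'x' → type float


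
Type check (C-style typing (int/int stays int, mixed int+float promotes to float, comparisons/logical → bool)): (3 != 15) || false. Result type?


Operand types: bool || bool
Rule: logical operators take bool operands and yield bool
Result type: bool


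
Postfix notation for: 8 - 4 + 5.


Left to right (same or higher precedence on left)
Postfix: 8 4 - 5 +


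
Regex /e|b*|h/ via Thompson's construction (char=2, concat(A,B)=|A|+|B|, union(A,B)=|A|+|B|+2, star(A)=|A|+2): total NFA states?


Syntax tree has 3 char leaf(s), 2 union(s), 1 star(s)
chars contribute 3×2 = 6; each union adds +2; each star adds +2
Total: 6 + 4 + 2 = 12 states


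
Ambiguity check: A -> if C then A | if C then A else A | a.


dangling else: 'if C then if C then a else a' parses two ways
Ambiguous


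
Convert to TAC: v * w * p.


Break into single-operator statements:
t1 = v * w
t2 = t1 * p


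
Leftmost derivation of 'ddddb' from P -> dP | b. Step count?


Derivation: P => dP => ddP => dddP => ddddP => ddddb
Steps: 5


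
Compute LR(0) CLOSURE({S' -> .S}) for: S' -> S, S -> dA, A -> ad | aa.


Start: S' -> .S
For each item with dot before a nonterminal B, add B -> .γ for every B-production
Closure: [S' -> .S, S -> .dA]


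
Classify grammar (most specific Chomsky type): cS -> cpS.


LHS has context (more than one symbol) and |LHS| ≤ |RHS|
Classification: Type 1 (Context-Sensitive)


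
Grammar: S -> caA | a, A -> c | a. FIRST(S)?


Per alternative of S: FIRST(caA) = {c}; FIRST(a) = {a}
FIRST(S) = {a, c}


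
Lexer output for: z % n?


Scan left to right, longest-match per lexeme
Tokens: ID(z), OP(%), ID(n)


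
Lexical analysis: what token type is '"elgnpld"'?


Pattern: double-quoted sequence
Type: STRING_LITERAL


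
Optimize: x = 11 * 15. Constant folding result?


11 * 15 = 165 at compile time
Optimized: x = 165


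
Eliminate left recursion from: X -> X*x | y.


Left-recursive alternatives: X*x; non-recursive: y
Introduce X': X -> yX', X' -> *xX' | ε


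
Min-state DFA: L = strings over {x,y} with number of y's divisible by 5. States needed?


Track (count of y) mod 5: states 0..4, accept at 0
Minimal DFA: 5 states


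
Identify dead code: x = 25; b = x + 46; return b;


x is read by b's definition; b is returned
No dead code


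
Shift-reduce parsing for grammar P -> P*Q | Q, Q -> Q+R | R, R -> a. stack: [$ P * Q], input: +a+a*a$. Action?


'+' can extend Q; shift to build Q -> Q+R
Action: shift


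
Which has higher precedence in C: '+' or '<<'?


'+' is additive (level 9); '<<' is shift (level 8)
Higher level binds tighter
'+' has higher precedence than '<<'


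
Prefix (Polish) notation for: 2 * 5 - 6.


left-to-right (same/higher precedence on left): tree is (- (* 2 5) 6)
Prefix: - * 2 5 6


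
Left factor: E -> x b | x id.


Common prefix: 'x'
Factored: E -> x E', E' -> b | id


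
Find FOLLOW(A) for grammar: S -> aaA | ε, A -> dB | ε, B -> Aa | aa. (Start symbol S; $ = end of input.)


$ ∈ FOLLOW(S). For each A -> αBβ: add FIRST(β)\{ε} to FOLLOW(B); if β nullable, add FOLLOW(A).
FOLLOW(A) = {$, a}


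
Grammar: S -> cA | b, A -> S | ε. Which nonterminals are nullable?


A nonterminal is nullable iff some alternative derives ε (directly, or every symbol in it is nullable)
Nullable: {A}


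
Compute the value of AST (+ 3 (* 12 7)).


Evaluate inner: (* 12 7) = 84
Evaluate root: (+ 3 84) = 87
Result: 87


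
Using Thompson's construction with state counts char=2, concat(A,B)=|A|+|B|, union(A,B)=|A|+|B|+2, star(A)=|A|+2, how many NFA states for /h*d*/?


Syntax tree has 2 char leaf(s), 0 union(s), 2 star(s)
chars contribute 2×2 = 4; each union adds +2; each star adds +2
Total: 4 + 0 + 4 = 8 states


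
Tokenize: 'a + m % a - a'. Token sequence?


Scan left to right, longest-match per lexeme
Tokens: ID(a), OP(+), ID(m), OP(%), ID(a), OP(-), ID(a)


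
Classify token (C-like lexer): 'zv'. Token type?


Pattern: letter/underscore followed by alphanumerics, not a keyword
Type: IDENTIFIER


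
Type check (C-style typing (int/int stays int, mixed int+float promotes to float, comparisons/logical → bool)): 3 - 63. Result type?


Operand types: int - int
Rule: mixed int/float promotes to float; int/int stays int
Result type: int


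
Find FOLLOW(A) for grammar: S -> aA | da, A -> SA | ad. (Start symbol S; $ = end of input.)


$ ∈ FOLLOW(S). For each A -> αBβ: add FIRST(β)\{ε} to FOLLOW(B); if β nullable, add FOLLOW(A).
FOLLOW(A) = {$, a, d}


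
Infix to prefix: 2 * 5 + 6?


left-to-right (same/higher precedence on left): tree is (+ (* 2 5) 6)
Prefix: + * 2 5 6


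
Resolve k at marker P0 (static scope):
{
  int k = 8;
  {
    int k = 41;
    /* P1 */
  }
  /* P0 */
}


k declared in the same block as P0
k = 8


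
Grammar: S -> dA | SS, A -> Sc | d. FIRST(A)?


Per alternative of A: FIRST(Sc) = {d}; FIRST(d) = {d}
FIRST(A) = {d}


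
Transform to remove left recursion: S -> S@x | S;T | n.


Left-recursive alternatives: S@x, S;T; non-recursive: n
Introduce S': S -> nS', S' -> @xS' | ;TS' | ε


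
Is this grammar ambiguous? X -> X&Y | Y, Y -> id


precedence layered via separate nonterminal Y: deterministic
Unambiguous


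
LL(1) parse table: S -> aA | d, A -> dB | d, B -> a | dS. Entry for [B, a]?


For [B, a]: 'a' ∈ FIRST(a)
Entry: B -> a


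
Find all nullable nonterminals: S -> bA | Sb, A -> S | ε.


A nonterminal is nullable iff some alternative derives ε (directly, or every symbol in it is nullable)
Nullable: {A}


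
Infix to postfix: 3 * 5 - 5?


Left to right (same or higher precedence on left)
Postfix: 3 5 * 5 -


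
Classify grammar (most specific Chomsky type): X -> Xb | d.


Left-linear: every RHS is a terminal or one nonterminal followed by a terminal
Classification: Type 3 (Regular)


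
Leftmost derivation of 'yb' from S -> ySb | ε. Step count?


Derivation: S => ySb => yb
Steps: 2


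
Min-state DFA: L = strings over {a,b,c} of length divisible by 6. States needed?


Track length mod 6: states 0..5, accept at 0
Minimal DFA: 6 states


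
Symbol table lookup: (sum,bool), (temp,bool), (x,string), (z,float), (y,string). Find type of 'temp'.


Lookup 'temp' → type bool


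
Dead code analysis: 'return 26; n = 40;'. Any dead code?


statement follows a return and is unreachable
Dead: 'n = 40'


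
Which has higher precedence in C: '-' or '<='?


'-' is additive (level 9); '<=' is relational (level 7)
Higher level binds tighter
'-' has higher precedence than '<='


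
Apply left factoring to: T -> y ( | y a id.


Common prefix: 'y'
Factored: T -> y T', T' -> ( | a id


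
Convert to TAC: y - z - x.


Break into single-operator statements:
t1 = y - z
t2 = t1 - x


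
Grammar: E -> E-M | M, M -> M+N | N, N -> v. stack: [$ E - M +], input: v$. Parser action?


no handle; shift 'v'
Action: shift


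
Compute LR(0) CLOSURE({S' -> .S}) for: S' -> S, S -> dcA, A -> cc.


Start: S' -> .S
For each item with dot before a nonterminal B, add B -> .γ for every B-production
Closure: [S' -> .S, S -> .dcA]


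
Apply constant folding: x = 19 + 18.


19 + 18 = 37 at compile time
Optimized: x = 37


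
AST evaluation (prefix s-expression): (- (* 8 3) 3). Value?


Evaluate inner: (* 8 3) = 24
Evaluate root: (- 24 3) = 21
Result: 21


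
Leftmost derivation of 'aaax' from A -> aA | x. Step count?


Derivation: A => aA => aaA => aaaA => aaax
Steps: 4


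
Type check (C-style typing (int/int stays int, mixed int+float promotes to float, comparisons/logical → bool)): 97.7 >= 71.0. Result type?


Operand types: float >= float
Rule: comparison yields bool
Result type: bool


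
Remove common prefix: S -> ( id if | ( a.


Common prefix: '('
Factored: S -> ( S', S' -> id if | a


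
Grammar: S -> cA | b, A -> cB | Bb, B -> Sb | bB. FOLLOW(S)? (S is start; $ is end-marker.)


$ ∈ FOLLOW(S). For each A -> αBβ: add FIRST(β)\{ε} to FOLLOW(B); if β nullable, add FOLLOW(A).
FOLLOW(S) = {$, b}


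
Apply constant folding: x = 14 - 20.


14 - 20 = -6 at compile time
Optimized: x = -6


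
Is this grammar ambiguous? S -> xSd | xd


balanced x^n…d^n: each string has a unique parse
Unambiguous


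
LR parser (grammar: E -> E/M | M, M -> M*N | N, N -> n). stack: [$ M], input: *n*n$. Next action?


shift '*' to continue M -> M*N
Action: shift


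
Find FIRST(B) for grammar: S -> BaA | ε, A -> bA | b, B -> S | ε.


Per alternative of B: FIRST(S) = {a, ε}; FIRST(ε) = {ε}
FIRST(B) = {a, ε}


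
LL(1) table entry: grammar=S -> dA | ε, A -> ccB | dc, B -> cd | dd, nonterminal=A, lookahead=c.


For [A, c]: 'c' ∈ FIRST(ccB)
Entry: A -> ccB


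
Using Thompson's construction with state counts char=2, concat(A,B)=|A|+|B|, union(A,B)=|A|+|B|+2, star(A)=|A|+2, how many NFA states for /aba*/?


Syntax tree has 3 char leaf(s), 0 union(s), 1 star(s)
chars contribute 3×2 = 6; each union adds +2; each star adds +2
Total: 6 + 0 + 2 = 8 states


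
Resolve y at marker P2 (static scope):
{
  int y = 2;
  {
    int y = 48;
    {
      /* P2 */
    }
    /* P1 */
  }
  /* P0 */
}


P2's block does not declare y; resolves to the enclosing declaration at depth 1
y = 48


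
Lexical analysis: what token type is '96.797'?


Pattern: digits with a decimal point
Type: FLOAT_LITERAL


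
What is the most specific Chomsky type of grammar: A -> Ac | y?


Left-linear: every RHS is a terminal or one nonterminal followed by a terminal
Classification: Type 3 (Regular)


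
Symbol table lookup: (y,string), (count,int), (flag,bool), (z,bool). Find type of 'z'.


Lookup 'z' → type bool


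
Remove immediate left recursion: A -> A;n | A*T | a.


Left-recursive alternatives: A;n, A*T; non-recursive: a
Introduce A': A -> aA', A' -> ;nA' | *TA' | ε


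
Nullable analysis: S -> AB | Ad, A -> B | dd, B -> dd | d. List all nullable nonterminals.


A nonterminal is nullable iff some alternative derives ε (directly, or every symbol in it is nullable)
Nullable: {}


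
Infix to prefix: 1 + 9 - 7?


left-to-right (same/higher precedence on left): tree is (- (+ 1 9) 7)
Prefix: - + 1 9 7


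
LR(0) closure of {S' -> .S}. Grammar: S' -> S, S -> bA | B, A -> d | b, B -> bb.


Start: S' -> .S
For each item with dot before a nonterminal B, add B -> .γ for every B-production
Closure: [S' -> .S, S -> .bA, S -> .B, B -> .bb]


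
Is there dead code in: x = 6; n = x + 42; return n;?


x is read by n's definition; n is returned
No dead code


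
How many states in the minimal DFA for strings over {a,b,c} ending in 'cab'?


Track the longest suffix of input matching a prefix of 'cab': 4 classes (prefixes of length 0..3)
Minimal DFA: 4 states


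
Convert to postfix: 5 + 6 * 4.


* has higher precedence, evaluate 6*4 first
Postfix: 5 6 4 * +


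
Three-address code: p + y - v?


Break into single-operator statements:
t1 = p + y
t2 = t1 - v


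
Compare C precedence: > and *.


'*' is multiplicative (level 10); '>' is relational (level 7)
Higher level binds tighter
'*' has higher precedence than '>'


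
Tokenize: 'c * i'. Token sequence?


Scan left to right, longest-match per lexeme
Tokens: ID(c), OP(*), ID(i)


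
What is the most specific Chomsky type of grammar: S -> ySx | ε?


Single nonterminal LHS, but y^n x^n is not regular
Classification: Type 2 (Context-Free)


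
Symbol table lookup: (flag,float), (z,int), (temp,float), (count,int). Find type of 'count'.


Lookup 'count' → type int


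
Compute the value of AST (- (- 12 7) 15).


Evaluate inner: (- 12 7) = 5
Evaluate root: (- 5 15) = -10
Result: -10


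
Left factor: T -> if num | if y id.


Common prefix: 'if'
Factored: T -> if T', T' -> num | y id


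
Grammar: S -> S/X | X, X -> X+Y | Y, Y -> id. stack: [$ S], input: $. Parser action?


start symbol S on stack, input exhausted
Action: accept


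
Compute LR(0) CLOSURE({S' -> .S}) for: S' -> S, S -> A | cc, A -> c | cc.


Start: S' -> .S
For each item with dot before a nonterminal B, add B -> .γ for every B-production
Closure: [S' -> .S, S -> .A, S -> .cc, A -> .c, A -> .cc]


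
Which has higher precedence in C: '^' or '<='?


'<=' is relational (level 7); '^' is bitwise XOR (level 4)
Higher level binds tighter
'<=' has higher precedence than '^'


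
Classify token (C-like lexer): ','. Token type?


Pattern: delimiter/punctuation
Type: PUNCTUATION


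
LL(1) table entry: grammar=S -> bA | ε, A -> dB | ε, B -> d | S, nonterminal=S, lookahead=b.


For [S, b]: 'b' ∈ FIRST(bA)
Entry: S -> bA


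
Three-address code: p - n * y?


Break into single-operator statements:
t1 = n * y
t2 = p - t1


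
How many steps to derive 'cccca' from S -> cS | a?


Derivation: S => cS => ccS => cccS => ccccS => cccca
Steps: 5


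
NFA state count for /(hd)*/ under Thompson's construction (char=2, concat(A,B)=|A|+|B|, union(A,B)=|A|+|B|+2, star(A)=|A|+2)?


Syntax tree has 2 char leaf(s), 0 union(s), 1 star(s)
chars contribute 2×2 = 4; each union adds +2; each star adds +2
Total: 4 + 0 + 2 = 6 states


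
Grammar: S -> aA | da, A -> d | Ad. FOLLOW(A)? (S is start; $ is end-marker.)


$ ∈ FOLLOW(S). For each A -> αBβ: add FIRST(β)\{ε} to FOLLOW(B); if β nullable, add FOLLOW(A).
FOLLOW(A) = {$, d}


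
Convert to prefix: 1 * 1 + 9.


left-to-right (same/higher precedence on left): tree is (+ (* 1 1) 9)
Prefix: + * 1 1 9


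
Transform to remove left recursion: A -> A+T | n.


Left-recursive alternatives: A+T; non-recursive: n
Introduce A': A -> nA', A' -> +TA' | ε


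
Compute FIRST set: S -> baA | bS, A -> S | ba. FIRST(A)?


Per alternative of A: FIRST(S) = {b}; FIRST(ba) = {b}
FIRST(A) = {b}


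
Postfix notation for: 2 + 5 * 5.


* has higher precedence, evaluate 5*5 first
Postfix: 2 5 5 * +


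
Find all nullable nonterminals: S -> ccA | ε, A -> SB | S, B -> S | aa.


A nonterminal is nullable iff some alternative derives ε (directly, or every symbol in it is nullable)
Nullable: {A, B, S}


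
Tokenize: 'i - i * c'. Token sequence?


Scan left to right, longest-match per lexeme
Tokens: ID(i), OP(-), ID(i), OP(*), ID(c)


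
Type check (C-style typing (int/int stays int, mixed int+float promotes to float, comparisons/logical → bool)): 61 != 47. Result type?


Operand types: int != int
Rule: comparison yields bool
Result type: bool


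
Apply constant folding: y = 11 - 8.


11 - 8 = 3 at compile time
Optimized: y = 3


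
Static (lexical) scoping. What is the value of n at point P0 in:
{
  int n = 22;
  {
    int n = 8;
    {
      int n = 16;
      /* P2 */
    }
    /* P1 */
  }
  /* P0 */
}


n declared in the same block as P0
n = 22


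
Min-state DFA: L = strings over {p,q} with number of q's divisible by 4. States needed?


Track (count of q) mod 4: states 0..3, accept at 0
Minimal DFA: 4 states


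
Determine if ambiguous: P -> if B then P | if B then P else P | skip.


dangling else: 'if B then if B then skip else skip' parses two ways
Ambiguous


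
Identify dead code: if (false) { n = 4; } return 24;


condition is constant false, so the whole block is unreachable
Dead: 'if (false) { n = 4; }'


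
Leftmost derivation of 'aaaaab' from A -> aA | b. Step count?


Derivation: A => aA => aaA => aaaA => aaaaA => aaaaaA => aaaaab
Steps: 6


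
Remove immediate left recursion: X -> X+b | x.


Left-recursive alternatives: X+b; non-recursive: x
Introduce X': X -> xX', X' -> +bX' | ε


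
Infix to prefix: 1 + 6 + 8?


left-to-right (same/higher precedence on left): tree is (+ (+ 1 6) 8)
Prefix: + + 1 6 8


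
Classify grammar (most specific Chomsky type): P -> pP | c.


Right-linear: every RHS is a terminal or a terminal followed by one nonterminal
Classification: Type 3 (Regular)


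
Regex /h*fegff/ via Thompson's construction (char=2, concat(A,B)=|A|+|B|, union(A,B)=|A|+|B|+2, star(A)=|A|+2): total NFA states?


Syntax tree has 6 char leaf(s), 0 union(s), 1 star(s)
chars contribute 6×2 = 12; each union adds +2; each star adds +2
Total: 12 + 0 + 2 = 14 states


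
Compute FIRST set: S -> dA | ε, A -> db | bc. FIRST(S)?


Per alternative of S: FIRST(dA) = {d}; FIRST(ε) = {ε}
FIRST(S) = {d, ε}


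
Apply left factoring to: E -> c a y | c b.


Common prefix: 'c'
Factored: E -> c E', E' -> a y | b


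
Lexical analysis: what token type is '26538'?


Pattern: digits only
Type: INTEGER_LITERAL


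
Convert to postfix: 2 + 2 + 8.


Left to right (same or higher precedence on left)
Postfix: 2 2 + 8 +


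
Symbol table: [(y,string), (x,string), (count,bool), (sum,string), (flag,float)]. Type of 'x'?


Lookup 'x' → type string


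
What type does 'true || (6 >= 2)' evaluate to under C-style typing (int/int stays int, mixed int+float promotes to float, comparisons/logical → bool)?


Operand types: bool || bool
Rule: logical operators take bool operands and yield bool
Result type: bool


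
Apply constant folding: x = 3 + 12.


3 + 12 = 15 at compile time
Optimized: x = 15


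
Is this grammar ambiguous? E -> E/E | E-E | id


'id/id-id' has two parse trees (no precedence encoded between / and -)
Ambiguous


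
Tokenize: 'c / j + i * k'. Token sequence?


Scan left to right, longest-match per lexeme
Tokens: ID(c), OP(/), ID(j), OP(+), ID(i), OP(*), ID(k)


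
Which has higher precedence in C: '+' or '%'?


'%' is multiplicative (level 10); '+' is additive (level 9)
Higher level binds tighter
'%' has higher precedence than '+'


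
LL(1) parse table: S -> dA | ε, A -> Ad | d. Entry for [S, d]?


For [S, d]: 'd' ∈ FIRST(dA)
Entry: S -> dA


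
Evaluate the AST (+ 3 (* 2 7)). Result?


Evaluate inner: (* 2 7) = 14
Evaluate root: (+ 3 14) = 17
Result: 17


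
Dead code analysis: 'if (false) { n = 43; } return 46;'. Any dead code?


condition is constant false, so the whole block is unreachable
Dead: 'if (false) { n = 43; }'


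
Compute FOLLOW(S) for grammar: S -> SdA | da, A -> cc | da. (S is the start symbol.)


$ ∈ FOLLOW(S). For each A -> αBβ: add FIRST(β)\{ε} to FOLLOW(B); if β nullable, add FOLLOW(A).
FOLLOW(S) = {$, d}


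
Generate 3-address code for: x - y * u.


Break into single-operator statements:
t1 = y * u
t2 = x - t1


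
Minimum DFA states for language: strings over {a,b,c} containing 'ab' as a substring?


KMP-style automaton: 2 progress states + 1 absorbing accept = 3
Minimal DFA: 3 states


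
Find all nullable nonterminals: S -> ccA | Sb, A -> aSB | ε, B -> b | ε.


A nonterminal is nullable iff some alternative derives ε (directly, or every symbol in it is nullable)
Nullable: {A, B}


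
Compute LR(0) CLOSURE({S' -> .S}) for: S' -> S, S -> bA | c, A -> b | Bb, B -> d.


Start: S' -> .S
For each item with dot before a nonterminal B, add B -> .γ for every B-production
Closure: [S' -> .S, S -> .bA, S -> .c]


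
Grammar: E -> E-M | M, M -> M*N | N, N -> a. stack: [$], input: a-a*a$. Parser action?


no handle on stack; shift 'a'
Action: shift


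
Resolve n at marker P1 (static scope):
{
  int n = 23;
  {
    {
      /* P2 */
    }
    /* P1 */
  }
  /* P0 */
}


P1's block does not declare n; resolves to the enclosing declaration at depth 0
n = 23


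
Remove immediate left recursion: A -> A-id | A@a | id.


Left-recursive alternatives: A-id, A@a; non-recursive: id
Introduce A': A -> idA', A' -> -idA' | @aA' | ε


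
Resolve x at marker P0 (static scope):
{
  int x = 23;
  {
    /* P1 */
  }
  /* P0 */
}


x declared in the same block as P0
x = 23


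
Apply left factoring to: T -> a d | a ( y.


Common prefix: 'a'
Factored: T -> a T', T' -> d | ( y


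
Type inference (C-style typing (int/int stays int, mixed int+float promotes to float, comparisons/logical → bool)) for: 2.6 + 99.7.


Operand types: float + float
Rule: mixed int/float promotes to float; int/int stays int
Result type: float


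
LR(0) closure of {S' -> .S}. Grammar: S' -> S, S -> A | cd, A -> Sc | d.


Start: S' -> .S
For each item with dot before a nonterminal B, add B -> .γ for every B-production
Closure: [S' -> .S, S -> .A, S -> .cd, A -> .Sc, A -> .d]


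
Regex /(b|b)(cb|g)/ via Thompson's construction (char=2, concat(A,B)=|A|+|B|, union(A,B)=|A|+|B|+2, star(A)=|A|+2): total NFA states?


Syntax tree has 5 char leaf(s), 2 union(s), 0 star(s)
chars contribute 5×2 = 10; each union adds +2; each star adds +2
Total: 10 + 4 + 0 = 14 states


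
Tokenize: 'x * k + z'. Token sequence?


Scan left to right, longest-match per lexeme
Tokens: ID(x), OP(*), ID(k), OP(+), ID(z)


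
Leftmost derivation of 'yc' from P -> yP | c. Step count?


Derivation: P => yP => yc
Steps: 2


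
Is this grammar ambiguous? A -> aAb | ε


balanced a^n…b^n: each string has a unique parse
Unambiguous


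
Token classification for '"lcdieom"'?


Pattern: double-quoted sequence
Type: STRING_LITERAL


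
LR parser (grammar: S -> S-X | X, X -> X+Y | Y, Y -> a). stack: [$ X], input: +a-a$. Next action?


shift '+' to continue X -> X+Y
Action: shift


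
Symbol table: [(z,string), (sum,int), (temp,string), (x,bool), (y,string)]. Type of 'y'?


Lookup 'y' → type string


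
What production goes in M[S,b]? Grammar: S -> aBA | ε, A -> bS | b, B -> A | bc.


For [S, b]: ε is nullable and 'b' ∈ FOLLOW(S)
Entry: S -> ε


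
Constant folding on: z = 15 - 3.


15 - 3 = 12 at compile time
Optimized: z = 12


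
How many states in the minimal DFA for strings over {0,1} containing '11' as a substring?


KMP-style automaton: 2 progress states + 1 absorbing accept = 3
Minimal DFA: 3 states


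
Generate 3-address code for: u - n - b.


Break into single-operator statements:
t1 = u - n
t2 = t1 - b


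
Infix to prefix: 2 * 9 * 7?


left-to-right (same/higher precedence on left): tree is (* (* 2 9) 7)
Prefix: * * 2 9 7


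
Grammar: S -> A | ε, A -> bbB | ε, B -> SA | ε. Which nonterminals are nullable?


A nonterminal is nullable iff some alternative derives ε (directly, or every symbol in it is nullable)
Nullable: {A, B, S}


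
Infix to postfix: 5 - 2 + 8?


Left to right (same or higher precedence on left)
Postfix: 5 2 - 8 +


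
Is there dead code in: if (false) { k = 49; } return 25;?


condition is constant false, so the whole block is unreachable
Dead: 'if (false) { k = 49; }'


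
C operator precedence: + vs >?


'+' is additive (level 9); '>' is relational (level 7)
Higher level binds tighter
'+' has higher precedence than '>'


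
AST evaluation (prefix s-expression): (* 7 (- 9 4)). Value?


Evaluate inner: (- 9 4) = 5
Evaluate root: (* 7 5) = 35
Result: 35


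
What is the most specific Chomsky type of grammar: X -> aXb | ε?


Single nonterminal LHS, but a^n b^n is not regular
Classification: Type 2 (Context-Free)


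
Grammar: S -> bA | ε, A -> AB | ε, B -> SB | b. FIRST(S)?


Per alternative of S: FIRST(bA) = {b}; FIRST(ε) = {ε}
FIRST(S) = {b, ε}


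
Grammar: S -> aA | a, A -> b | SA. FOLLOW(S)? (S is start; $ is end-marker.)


$ ∈ FOLLOW(S). For each A -> αBβ: add FIRST(β)\{ε} to FOLLOW(B); if β nullable, add FOLLOW(A).
FOLLOW(S) = {$, a, b}


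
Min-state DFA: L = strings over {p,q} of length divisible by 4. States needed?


Track length mod 4: states 0..3, accept at 0
Minimal DFA: 4 states


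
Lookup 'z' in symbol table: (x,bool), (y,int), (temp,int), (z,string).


Lookup 'z' → type string


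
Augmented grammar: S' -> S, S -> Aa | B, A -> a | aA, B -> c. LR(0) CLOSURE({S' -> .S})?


Start: S' -> .S
For each item with dot before a nonterminal B, add B -> .γ for every B-production
Closure: [S' -> .S, S -> .Aa, S -> .B, A -> .a, A -> .aA, B -> .c]


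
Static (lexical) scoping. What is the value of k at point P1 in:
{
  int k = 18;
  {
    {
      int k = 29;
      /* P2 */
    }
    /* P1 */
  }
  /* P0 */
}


P1's block does not declare k; resolves to the enclosing declaration at depth 0
k = 18


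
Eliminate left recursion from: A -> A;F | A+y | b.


Left-recursive alternatives: A;F, A+y; non-recursive: b
Introduce A': A -> bA', A' -> ;FA' | +yA' | ε


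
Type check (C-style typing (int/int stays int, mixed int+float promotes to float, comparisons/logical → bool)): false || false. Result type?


Operand types: bool || bool
Rule: logical operators take bool operands and yield bool
Result type: bool


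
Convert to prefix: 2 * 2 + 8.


left-to-right (same/higher precedence on left): tree is (+ (* 2 2) 8)
Prefix: + * 2 2 8


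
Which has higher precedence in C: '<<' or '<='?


'<<' is shift (level 8); '<=' is relational (level 7)
Higher level binds tighter
'<<' has higher precedence than '<='


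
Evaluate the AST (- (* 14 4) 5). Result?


Evaluate inner: (* 14 4) = 56
Evaluate root: (- 56 5) = 51
Result: 51


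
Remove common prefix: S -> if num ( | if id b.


Common prefix: 'if'
Factored: S -> if S', S' -> num ( | id b


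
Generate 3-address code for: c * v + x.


Break into single-operator statements:
t1 = c * v
t2 = t1 + x


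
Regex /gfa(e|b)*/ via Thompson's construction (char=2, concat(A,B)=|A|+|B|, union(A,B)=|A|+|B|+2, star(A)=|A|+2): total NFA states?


Syntax tree has 5 char leaf(s), 1 union(s), 1 star(s)
chars contribute 5×2 = 10; each union adds +2; each star adds +2
Total: 10 + 2 + 2 = 14 states


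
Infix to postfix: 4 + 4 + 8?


Left to right (same or higher precedence on left)
Postfix: 4 4 + 8 +


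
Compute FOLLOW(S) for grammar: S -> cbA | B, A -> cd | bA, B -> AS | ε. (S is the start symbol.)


$ ∈ FOLLOW(S). For each A -> αBβ: add FIRST(β)\{ε} to FOLLOW(B); if β nullable, add FOLLOW(A).
FOLLOW(S) = {$}


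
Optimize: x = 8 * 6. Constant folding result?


8 * 6 = 48 at compile time
Optimized: x = 48


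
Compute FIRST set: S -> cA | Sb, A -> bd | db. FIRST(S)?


Per alternative of S: FIRST(cA) = {c}; FIRST(Sb) = {c}
FIRST(S) = {c}


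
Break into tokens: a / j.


Scan left to right, longest-match per lexeme
Tokens: ID(a), OP(/), ID(j)


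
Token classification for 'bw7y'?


Pattern: letter/underscore followed by alphanumerics, not a keyword
Type: IDENTIFIER


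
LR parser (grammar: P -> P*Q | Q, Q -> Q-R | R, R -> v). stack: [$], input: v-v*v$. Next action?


no handle on stack; shift 'v'
Action: shift


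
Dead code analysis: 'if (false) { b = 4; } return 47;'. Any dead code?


condition is constant false, so the whole block is unreachable
Dead: 'if (false) { b = 4; }'


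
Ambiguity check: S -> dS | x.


right-linear, alternatives start with distinct terminals 'd' vs 'x': unique leftmost derivation
Unambiguous


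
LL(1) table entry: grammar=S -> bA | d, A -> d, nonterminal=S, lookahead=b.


For [S, b]: 'b' ∈ FIRST(bA)
Entry: S -> bA


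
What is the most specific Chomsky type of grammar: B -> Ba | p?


Left-linear: every RHS is a terminal or one nonterminal followed by a terminal
Classification: Type 3 (Regular)


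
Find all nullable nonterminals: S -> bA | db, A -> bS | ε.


A nonterminal is nullable iff some alternative derives ε (directly, or every symbol in it is nullable)
Nullable: {A}


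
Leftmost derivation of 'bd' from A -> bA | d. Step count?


Derivation: A => bA => bd
Steps: 2


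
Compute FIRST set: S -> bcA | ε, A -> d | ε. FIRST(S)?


Per alternative of S: FIRST(bcA) = {b}; FIRST(ε) = {ε}
FIRST(S) = {b, ε}


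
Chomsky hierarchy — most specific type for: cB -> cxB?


LHS has context (more than one symbol) and |LHS| ≤ |RHS|
Classification: Type 1 (Context-Sensitive)


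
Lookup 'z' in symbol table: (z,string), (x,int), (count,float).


Lookup 'z' → type string


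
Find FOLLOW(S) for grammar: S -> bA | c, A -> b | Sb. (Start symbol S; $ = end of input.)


$ ∈ FOLLOW(S). For each A -> αBβ: add FIRST(β)\{ε} to FOLLOW(B); if β nullable, add FOLLOW(A).
FOLLOW(S) = {$, b}


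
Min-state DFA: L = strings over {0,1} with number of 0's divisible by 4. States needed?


Track (count of 0) mod 4: states 0..3, accept at 0
Minimal DFA: 4 states


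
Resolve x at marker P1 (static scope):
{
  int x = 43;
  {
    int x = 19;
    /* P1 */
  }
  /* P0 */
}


x declared in the same block as P1
x = 19


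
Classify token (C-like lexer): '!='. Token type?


Pattern: operator symbol
Type: OPERATOR


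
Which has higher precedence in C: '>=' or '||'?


'>=' is relational (level 7); '||' is logical OR (level 1)
Higher level binds tighter
'>=' has higher precedence than '||'


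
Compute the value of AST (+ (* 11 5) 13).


Evaluate inner: (* 11 5) = 55
Evaluate root: (+ 55 13) = 68
Result: 68


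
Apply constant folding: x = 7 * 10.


7 * 10 = 70 at compile time
Optimized: x = 70


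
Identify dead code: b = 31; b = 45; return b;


first assignment to b is overwritten before any read
Dead: 'b = 31'


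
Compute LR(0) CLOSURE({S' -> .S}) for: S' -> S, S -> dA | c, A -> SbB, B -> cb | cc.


Start: S' -> .S
For each item with dot before a nonterminal B, add B -> .γ for every B-production
Closure: [S' -> .S, S -> .dA, S -> .c]


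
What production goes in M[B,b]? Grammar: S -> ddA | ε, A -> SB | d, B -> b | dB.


For [B, b]: 'b' ∈ FIRST(b)
Entry: B -> b


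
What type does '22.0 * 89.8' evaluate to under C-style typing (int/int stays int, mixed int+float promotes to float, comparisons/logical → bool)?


Operand types: float * float
Rule: mixed int/float promotes to float; int/int stays int
Result type: float


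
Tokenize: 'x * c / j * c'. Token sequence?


Scan left to right, longest-match per lexeme
Tokens: ID(x), OP(*), ID(c), OP(/), ID(j), OP(*), ID(c)


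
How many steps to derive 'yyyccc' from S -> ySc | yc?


Derivation: S => ySc => yyScc => yyyccc
Steps: 3


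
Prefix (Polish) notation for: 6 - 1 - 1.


left-to-right (same/higher precedence on left): tree is (- (- 6 1) 1)
Prefix: - - 6 1 1


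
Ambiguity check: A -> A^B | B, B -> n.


precedence layered via separate nonterminal B: deterministic
Unambiguous
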